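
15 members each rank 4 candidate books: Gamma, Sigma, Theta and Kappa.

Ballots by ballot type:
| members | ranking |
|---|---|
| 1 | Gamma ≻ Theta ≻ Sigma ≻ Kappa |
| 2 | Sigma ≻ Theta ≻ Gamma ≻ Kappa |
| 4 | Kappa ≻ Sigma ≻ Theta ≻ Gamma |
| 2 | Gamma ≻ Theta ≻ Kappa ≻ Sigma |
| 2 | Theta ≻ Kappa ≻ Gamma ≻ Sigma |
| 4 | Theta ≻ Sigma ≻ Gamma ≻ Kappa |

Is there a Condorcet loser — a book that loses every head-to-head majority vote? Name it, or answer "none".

none

Head-to-head results (15 members):
Gamma–Sigma: Sigma 10–5.
Gamma vs Theta: Gamma preferred on 1+2 = 3 ballots; Theta wins 12–3.
Gamma–Kappa: Gamma 9–6.
Sigma–Theta: Theta 9–6.
Sigma vs Kappa: Sigma is ranked higher on 1+2+4 = 7 ballots, Kappa on 8. Kappa wins 8–7.
Theta–Kappa: Theta 11–4.
Every book wins at least one matchup (Gamma beats Kappa; Sigma beats Gamma; Theta beats Gamma; Kappa beats Sigma), so there is no Condorcet loser.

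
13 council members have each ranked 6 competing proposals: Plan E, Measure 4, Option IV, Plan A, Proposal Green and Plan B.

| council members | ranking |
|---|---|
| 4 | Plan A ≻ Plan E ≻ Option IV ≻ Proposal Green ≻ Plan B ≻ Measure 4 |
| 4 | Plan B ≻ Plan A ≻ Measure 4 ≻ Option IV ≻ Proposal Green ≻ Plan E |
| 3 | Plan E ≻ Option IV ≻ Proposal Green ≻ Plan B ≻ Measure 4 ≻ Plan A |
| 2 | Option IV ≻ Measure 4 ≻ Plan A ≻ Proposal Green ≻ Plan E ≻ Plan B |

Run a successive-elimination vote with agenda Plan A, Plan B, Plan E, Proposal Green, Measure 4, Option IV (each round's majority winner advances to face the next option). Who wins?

Plan E

Round 1: Plan A vs Plan B — 6–7, Plan B advances.
Round 2: Plan B vs Plan E — 4–9, Plan E advances.
Round 3: Plan E vs Proposal Green — 7–6, Plan E advances.
Round 4: Plan E vs Measure 4 — 7–6, Plan E advances.
Round 5: Plan E vs Option IV — 7–6, Plan E advances.
The agenda winner is Plan E.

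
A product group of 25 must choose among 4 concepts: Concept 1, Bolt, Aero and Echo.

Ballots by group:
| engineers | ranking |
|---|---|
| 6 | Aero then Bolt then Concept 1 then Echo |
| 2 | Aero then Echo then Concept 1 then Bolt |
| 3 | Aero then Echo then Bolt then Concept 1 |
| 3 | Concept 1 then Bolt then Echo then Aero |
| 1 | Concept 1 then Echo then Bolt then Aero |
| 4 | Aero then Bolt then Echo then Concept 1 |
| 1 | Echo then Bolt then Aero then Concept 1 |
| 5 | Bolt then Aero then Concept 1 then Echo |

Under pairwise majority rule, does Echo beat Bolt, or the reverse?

Bolt

Ballots ranking Echo above Bolt: 2 + 3 + 1 + 1 = 7.
Ballots ranking Bolt above Echo: 25 − 7 = 18.
Bolt wins the head-to-head 18–7.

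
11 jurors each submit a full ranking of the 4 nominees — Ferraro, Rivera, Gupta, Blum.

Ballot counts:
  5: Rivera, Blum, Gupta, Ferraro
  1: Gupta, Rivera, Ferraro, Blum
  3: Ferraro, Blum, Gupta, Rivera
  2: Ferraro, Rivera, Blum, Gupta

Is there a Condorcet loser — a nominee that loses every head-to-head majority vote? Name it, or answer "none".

Pairwise majorities:
Ferraro vs Rivera: 3+2 = 5 for Ferraro, 6 for Rivera — Rivera by 6–5.
Ferraro–Gupta: Gupta 6–5.
Ferraro vs Blum: Ferraro is ranked higher on 1+3+2 = 6 ballots, Blum on 5. Ferraro wins 6–5.
Rivera vs Gupta: Rivera is ranked higher on 5+2 = 7 ballots, Gupta on 4. Rivera wins 7–4.
Rivera vs Blum: Rivera is ranked higher on 5+1+2 = 8 ballots, Blum on 3. Rivera wins 8–3.
Gupta–Blum: Blum 10–1.
No nominee is winless: Ferraro beats Blum; Rivera beats Ferraro; Gupta beats Ferraro; Blum beats Gupta. There is no Condorcet loser.

none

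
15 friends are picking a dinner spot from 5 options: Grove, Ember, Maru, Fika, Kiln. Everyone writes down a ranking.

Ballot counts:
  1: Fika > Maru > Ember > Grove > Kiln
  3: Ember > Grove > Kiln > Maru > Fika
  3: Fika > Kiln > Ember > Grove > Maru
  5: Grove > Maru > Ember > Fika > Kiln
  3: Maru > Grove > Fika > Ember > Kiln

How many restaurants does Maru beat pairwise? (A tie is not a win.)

Maru against each rival (15 friends):
Maru vs Grove: 1+3 = 4 for Maru, 11 for Grove — Grove by 11–4.
Maru vs Ember: Maru, 9–6.
Maru vs Fika: 3+5+3 = 11 for Maru, 4 for Fika — Maru by 11–4.
Maru vs Kiln: 9 to 6, Maru.
Maru beats Ember, Fika, Kiln; loses to Grove — 3 pairwise wins.

3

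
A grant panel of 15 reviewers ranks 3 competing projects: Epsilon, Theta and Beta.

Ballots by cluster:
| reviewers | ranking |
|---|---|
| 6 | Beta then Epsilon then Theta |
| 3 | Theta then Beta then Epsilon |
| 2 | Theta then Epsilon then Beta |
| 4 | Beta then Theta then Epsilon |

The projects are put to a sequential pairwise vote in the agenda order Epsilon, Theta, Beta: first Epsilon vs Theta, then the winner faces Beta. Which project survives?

Beta

Round 1: Epsilon vs Theta — 6–9, Theta advances.
Round 2: Theta vs Beta — 5–10, Beta advances.
Beta survives the agenda.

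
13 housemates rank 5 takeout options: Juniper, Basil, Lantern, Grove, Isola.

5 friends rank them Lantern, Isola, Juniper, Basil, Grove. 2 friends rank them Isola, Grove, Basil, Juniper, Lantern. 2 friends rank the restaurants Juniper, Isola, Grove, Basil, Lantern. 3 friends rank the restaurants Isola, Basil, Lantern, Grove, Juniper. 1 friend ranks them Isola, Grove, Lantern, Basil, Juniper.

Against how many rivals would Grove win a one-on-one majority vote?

Grove against each rival (13 friends):
Grove–Juniper: Juniper 7–6.
Grove–Basil: Basil 8–5.
Grove vs Lantern: Grove preferred on 2+2+1 = 5 ballots; Lantern wins 8–5.
Grove vs Isola: Isola, 13–0.
Grove beats no one; loses to Juniper, Basil, Lantern, Isola — 0 pairwise wins.

0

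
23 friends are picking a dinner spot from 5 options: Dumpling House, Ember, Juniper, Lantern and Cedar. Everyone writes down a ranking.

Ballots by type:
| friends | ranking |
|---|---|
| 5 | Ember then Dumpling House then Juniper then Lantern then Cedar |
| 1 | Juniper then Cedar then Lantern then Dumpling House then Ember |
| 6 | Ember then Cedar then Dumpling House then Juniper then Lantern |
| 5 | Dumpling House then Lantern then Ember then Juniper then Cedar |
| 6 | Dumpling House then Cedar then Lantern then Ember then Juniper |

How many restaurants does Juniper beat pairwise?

1

Juniper against each rival (23 friends):
Juniper vs Dumpling House: Dumpling House, 22–1.
Juniper vs Ember: 1 to 22, Ember.
Juniper vs Lantern: Juniper, 12–11.
Juniper vs Cedar: Juniper is ranked higher on 5+1+5 = 11 ballots, Cedar on 12. Cedar wins 12–11.
Juniper beats Lantern; loses to Dumpling House, Ember, Cedar — 1 pairwise win.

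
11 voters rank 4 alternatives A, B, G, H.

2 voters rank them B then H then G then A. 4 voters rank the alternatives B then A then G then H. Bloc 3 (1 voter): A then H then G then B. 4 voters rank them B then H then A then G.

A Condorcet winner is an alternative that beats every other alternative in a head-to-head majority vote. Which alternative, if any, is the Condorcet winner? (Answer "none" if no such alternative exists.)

Pairwise majorities:
A vs B: A is ranked higher on 1 ballot, B on 10. B wins 10–1.
A vs G: A is ranked higher on 4+1+4 = 9 ballots, G on 2. A wins 9–2.
A vs H: A is ranked higher on 4+1 = 5 ballots, H on 6. H wins 6–5.
B vs G: B preferred on 2+4+4 = 10 ballots; B wins 10–1.
B vs H: B preferred on 2+4+4 = 10 ballots; B wins 10–1.
G vs H: 4 to 7, H.
B wins every pairwise contest, so B is the Condorcet winner.

B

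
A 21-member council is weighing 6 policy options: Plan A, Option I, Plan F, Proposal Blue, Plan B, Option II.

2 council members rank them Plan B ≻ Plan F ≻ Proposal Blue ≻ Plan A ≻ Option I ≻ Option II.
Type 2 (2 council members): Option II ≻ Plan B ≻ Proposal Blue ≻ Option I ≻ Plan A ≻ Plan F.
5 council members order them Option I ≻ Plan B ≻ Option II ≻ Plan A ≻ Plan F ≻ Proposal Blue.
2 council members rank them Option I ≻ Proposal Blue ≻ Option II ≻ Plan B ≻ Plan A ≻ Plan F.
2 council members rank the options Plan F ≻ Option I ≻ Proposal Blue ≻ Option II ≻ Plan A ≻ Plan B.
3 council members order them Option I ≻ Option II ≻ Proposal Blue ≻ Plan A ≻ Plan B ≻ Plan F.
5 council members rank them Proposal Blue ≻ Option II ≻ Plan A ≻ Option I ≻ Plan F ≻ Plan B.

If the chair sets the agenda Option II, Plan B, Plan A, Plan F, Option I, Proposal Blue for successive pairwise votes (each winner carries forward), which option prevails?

Round 1: Option II vs Plan B — 14–7, Option II advances.
Round 2: Option II vs Plan A — 19–2, Option II advances.
Round 3: Option II vs Plan F — 17–4, Option II advances.
Round 4: Option II vs Option I — 7–14, Option I advances.
Round 5: Option I vs Proposal Blue — 12–9, Option I advances.
The agenda winner is Option I.

Option I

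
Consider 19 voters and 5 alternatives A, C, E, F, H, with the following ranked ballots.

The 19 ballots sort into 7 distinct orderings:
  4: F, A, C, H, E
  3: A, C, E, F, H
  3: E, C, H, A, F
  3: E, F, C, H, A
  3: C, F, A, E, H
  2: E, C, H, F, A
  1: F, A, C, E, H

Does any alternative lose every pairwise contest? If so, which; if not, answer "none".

H

Head-to-head results (19 voters):
A vs C: A preferred on 4+3+1 = 8 ballots; C wins 11–8.
A vs E: A is ranked higher on 4+3+3+1 = 11 ballots, E on 8. A wins 11–8.
A vs F: 6 to 13, F.
A–H: A 11–8.
C vs E: 4+3+3+1 = 11 for C, 8 for E — C by 11–8.
C vs F: 3+3+3+2 = 11 for C, 8 for F — C by 11–8.
C vs H: 19 for C, 0 for H — C by 19–0.
E–F: E 11–8.
E vs H: E wins 15–4.
F vs H: F, 14–5.
Only H has no wins; H is the Condorcet loser.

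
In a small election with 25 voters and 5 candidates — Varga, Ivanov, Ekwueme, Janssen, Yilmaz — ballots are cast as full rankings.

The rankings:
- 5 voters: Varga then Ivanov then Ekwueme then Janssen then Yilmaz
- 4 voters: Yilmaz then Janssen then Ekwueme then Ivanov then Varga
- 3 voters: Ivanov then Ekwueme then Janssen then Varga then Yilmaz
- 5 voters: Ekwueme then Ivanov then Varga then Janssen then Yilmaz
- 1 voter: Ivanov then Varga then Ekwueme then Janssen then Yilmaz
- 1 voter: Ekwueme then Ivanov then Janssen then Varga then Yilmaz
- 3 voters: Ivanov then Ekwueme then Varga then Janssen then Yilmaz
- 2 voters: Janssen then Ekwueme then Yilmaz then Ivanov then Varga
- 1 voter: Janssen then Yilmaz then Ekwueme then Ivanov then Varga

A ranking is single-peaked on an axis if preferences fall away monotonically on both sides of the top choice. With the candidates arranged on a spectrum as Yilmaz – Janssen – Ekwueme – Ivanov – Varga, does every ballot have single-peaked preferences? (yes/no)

yes

Axis positions: Yilmaz=1, Janssen=2, Ekwueme=3, Ivanov=4, Varga=5.
Group 1 (peak Varga at position 5): ranking walks positions 5-4-3-2-1, expanding outward from the peak — single-peaked.
Group 2 (peak Yilmaz at position 1): ranking walks positions 1-2-3-4-5, expanding outward from the peak — single-peaked.
Group 3 (peak Ivanov at position 4): ranking walks positions 4-3-2-5-1, expanding outward from the peak — single-peaked.
Group 4 (peak Ekwueme at position 3): ranking walks positions 3-4-5-2-1, expanding outward from the peak — single-peaked.
Group 5 (peak Ivanov at position 4): ranking walks positions 4-5-3-2-1, expanding outward from the peak — single-peaked.
Group 6 (peak Ekwueme at position 3): ranking walks positions 3-4-2-5-1, expanding outward from the peak — single-peaked.
Group 7 (peak Ivanov at position 4): ranking walks positions 4-3-5-2-1, expanding outward from the peak — single-peaked.
Group 8 (peak Janssen at position 2): ranking walks positions 2-3-1-4-5, expanding outward from the peak — single-peaked.
Group 9 (peak Janssen at position 2): ranking walks positions 2-1-3-4-5, expanding outward from the peak — single-peaked.
Every ranking is single-peaked on this axis.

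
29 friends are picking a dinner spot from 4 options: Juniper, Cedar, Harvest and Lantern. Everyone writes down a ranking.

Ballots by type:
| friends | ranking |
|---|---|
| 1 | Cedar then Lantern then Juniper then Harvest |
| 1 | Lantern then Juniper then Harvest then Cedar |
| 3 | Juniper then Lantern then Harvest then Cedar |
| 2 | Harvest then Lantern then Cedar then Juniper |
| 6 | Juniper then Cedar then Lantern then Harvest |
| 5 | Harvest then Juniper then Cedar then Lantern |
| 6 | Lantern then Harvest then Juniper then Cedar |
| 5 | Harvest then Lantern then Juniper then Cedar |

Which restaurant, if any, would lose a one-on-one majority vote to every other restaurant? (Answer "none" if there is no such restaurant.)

Head-to-head results (29 friends):
Juniper–Cedar: Juniper 26–3.
Juniper–Harvest: Harvest 18–11.
Juniper vs Lantern: Lantern, 15–14.
Cedar vs Harvest: 7 to 22, Harvest.
Cedar vs Lantern: Cedar is ranked higher on 1+6+5 = 12 ballots, Lantern on 17. Lantern wins 17–12.
Harvest vs Lantern: Harvest preferred on 2+5+5 = 12 ballots; Lantern wins 17–12.
Cedar loses to every other restaurant — it is the Condorcet loser.

Cedar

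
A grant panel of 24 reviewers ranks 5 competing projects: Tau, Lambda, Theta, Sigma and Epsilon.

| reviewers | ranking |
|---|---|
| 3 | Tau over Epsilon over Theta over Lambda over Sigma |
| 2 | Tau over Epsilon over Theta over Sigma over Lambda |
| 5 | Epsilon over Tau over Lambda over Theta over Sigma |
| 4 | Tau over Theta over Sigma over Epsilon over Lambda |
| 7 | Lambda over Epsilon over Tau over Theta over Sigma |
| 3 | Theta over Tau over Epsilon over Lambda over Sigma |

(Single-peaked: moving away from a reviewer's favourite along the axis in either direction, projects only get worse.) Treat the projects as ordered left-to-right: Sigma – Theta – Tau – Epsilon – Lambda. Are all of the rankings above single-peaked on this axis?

Axis positions: Sigma=1, Theta=2, Tau=3, Epsilon=4, Lambda=5.
Ballot type 1 (peak Tau at position 3): ranking walks positions 3-4-2-5-1, expanding outward from the peak — single-peaked.
Ballot type 2 (peak Tau at position 3): ranking walks positions 3-4-2-1-5, expanding outward from the peak — single-peaked.
Ballot type 3 (peak Epsilon at position 4): ranking walks positions 4-3-5-2-1, expanding outward from the peak — single-peaked.
Ballot type 4 (peak Tau at position 3): ranking walks positions 3-2-1-4-5, expanding outward from the peak — single-peaked.
Ballot type 5 (peak Lambda at position 5): ranking walks positions 5-4-3-2-1, expanding outward from the peak — single-peaked.
Ballot type 6 (peak Theta at position 2): ranking walks positions 2-3-4-5-1, expanding outward from the peak — single-peaked.
Every ranking is single-peaked on this axis.

yes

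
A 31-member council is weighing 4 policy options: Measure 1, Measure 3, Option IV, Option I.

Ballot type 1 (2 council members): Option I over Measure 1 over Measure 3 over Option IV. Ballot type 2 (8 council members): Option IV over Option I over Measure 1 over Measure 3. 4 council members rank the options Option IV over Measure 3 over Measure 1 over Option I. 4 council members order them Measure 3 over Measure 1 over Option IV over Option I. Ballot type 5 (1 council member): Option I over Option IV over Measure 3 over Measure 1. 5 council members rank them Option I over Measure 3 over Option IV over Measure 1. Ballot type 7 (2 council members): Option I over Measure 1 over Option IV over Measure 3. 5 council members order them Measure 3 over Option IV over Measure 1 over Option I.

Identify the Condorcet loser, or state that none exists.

Measure 1

Pairwise majorities:
Measure 1–Measure 3: Measure 3 19–12.
Measure 1 vs Option IV: Option IV, 23–8.
Measure 1 vs Option I: 4+4+5 = 13 for Measure 1, 18 for Option I — Option I by 18–13.
Measure 3–Option IV: Measure 3 16–15.
Measure 3 vs Option I: Measure 3 preferred on 4+4+5 = 13 ballots; Option I wins 18–13.
Option IV vs Option I: Option IV wins 21–10.
Measure 1 is beaten in every head-to-head and is the Condorcet loser.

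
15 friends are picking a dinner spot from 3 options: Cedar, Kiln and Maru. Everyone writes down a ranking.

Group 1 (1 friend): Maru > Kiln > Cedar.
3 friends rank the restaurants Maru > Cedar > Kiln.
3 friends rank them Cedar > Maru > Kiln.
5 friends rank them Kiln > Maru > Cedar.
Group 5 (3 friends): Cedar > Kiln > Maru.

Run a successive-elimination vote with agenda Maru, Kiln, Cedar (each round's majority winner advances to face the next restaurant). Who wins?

Round 1: Maru vs Kiln — 7–8, Kiln advances.
Round 2: Kiln vs Cedar — 6–9, Cedar advances.
Cedar survives the agenda.

Cedar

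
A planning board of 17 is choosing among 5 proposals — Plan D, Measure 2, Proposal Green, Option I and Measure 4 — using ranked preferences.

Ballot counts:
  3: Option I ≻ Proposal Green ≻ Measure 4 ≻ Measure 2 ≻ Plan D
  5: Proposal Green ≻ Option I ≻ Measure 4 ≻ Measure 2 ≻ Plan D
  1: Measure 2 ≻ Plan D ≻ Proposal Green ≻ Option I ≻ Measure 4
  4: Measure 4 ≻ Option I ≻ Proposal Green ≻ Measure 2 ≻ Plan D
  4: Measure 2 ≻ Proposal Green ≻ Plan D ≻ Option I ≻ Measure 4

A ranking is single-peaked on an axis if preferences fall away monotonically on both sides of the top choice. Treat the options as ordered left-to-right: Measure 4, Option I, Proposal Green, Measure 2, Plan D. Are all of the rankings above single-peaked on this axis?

Axis positions: Measure 4=1, Option I=2, Proposal Green=3, Measure 2=4, Plan D=5.
Cluster 1 (peak Option I at position 2): ranking walks positions 2-3-1-4-5, expanding outward from the peak — single-peaked.
Cluster 2 (peak Proposal Green at position 3): ranking walks positions 3-2-1-4-5, expanding outward from the peak — single-peaked.
Cluster 3 (peak Measure 2 at position 4): ranking walks positions 4-5-3-2-1, expanding outward from the peak — single-peaked.
Cluster 4 (peak Measure 4 at position 1): ranking walks positions 1-2-3-4-5, expanding outward from the peak — single-peaked.
Cluster 5 (peak Measure 2 at position 4): ranking walks positions 4-3-5-2-1, expanding outward from the peak — single-peaked.
Every ranking is single-peaked on this axis.

yes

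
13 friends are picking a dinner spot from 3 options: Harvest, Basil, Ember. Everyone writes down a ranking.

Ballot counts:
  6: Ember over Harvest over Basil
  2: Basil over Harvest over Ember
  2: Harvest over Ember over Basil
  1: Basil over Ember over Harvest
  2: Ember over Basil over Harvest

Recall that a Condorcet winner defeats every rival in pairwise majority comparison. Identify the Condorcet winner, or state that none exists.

Ember

Pairwise majorities:
Harvest vs Basil: Harvest is ranked higher on 6+2 = 8 ballots, Basil on 5. Harvest wins 8–5.
Harvest vs Ember: Ember, 9–4.
Basil vs Ember: 3 to 10, Ember.
Ember wins every pairwise contest, so Ember is the Condorcet winner.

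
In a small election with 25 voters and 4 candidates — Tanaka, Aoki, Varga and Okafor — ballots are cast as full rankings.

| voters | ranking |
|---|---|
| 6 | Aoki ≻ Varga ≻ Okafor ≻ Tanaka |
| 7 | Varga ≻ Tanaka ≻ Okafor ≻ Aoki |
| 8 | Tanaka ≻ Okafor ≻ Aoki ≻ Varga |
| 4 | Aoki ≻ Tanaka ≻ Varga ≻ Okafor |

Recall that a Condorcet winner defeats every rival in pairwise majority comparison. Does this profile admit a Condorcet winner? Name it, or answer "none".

none

Head-to-head results (25 voters):
Tanaka–Aoki: Tanaka 15–10.
Tanaka vs Varga: Varga wins 13–12.
Tanaka vs Okafor: Tanaka, 19–6.
Aoki–Varga: Aoki 18–7.
Aoki–Okafor: Okafor 15–10.
Varga vs Okafor: Varga, 17–8.
Every candidate loses at least once (Tanaka loses to Varga; Aoki loses to Tanaka; Varga loses to Aoki; Okafor loses to Tanaka). The majority relation contains the cycle Tanaka beats Aoki beats Varga beats Tanaka, so there is no Condorcet winner.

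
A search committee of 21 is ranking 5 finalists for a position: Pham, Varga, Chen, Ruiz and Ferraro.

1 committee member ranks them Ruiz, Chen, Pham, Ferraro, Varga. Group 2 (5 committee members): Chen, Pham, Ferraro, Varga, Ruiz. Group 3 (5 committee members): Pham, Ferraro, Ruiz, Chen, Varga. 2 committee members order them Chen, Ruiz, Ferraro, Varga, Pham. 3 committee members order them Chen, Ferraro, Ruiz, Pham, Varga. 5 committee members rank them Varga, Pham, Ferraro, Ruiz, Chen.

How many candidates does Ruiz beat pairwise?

Ruiz against each rival (21 committee members):
Ruiz vs Pham: 1+2+3 = 6 for Ruiz, 15 for Pham — Pham by 15–6.
Ruiz–Varga: Ruiz 11–10.
Ruiz vs Chen: Ruiz preferred on 1+5+5 = 11 ballots; Ruiz wins 11–10.
Ruiz vs Ferraro: Ruiz is ranked higher on 1+2 = 3 ballots, Ferraro on 18. Ferraro wins 18–3.
Ruiz beats Varga, Chen; loses to Pham, Ferraro — 2 pairwise wins.

2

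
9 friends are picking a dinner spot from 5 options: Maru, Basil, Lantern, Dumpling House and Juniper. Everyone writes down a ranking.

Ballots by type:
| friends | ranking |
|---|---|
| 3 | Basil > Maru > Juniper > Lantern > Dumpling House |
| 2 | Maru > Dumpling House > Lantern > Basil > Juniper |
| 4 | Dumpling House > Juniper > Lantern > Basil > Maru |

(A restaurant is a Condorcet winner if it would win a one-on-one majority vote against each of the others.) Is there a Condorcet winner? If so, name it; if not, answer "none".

none

Check each pair by majority over 9 ballots:
Maru vs Basil: Basil wins 7–2.
Maru vs Lantern: Maru, 5–4.
Maru vs Dumpling House: Maru, 5–4.
Maru vs Juniper: Maru wins 5–4.
Basil vs Lantern: Lantern, 6–3.
Basil vs Dumpling House: Dumpling House, 6–3.
Basil–Juniper: Basil 5–4.
Lantern vs Dumpling House: Dumpling House, 6–3.
Lantern vs Juniper: Juniper, 7–2.
Dumpling House vs Juniper: Dumpling House, 6–3.
Each restaurant drops at least one matchup (Maru loses to Basil; Basil loses to Lantern; Lantern loses to Maru; Dumpling House loses to Maru; Juniper loses to Maru); the cycle Maru → Lantern → Basil → Maru rules out a Condorcet winner.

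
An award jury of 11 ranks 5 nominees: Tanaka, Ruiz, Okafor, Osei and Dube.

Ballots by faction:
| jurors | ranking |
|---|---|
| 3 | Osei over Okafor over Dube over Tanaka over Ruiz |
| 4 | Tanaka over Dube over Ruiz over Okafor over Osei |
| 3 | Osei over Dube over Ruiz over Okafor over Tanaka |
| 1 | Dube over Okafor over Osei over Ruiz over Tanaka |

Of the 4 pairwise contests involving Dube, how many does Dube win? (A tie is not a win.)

3

Dube against each rival (11 jurors):
Dube vs Tanaka: 3+3+1 = 7 for Dube, 4 for Tanaka — Dube by 7–4.
Dube vs Ruiz: Dube is ranked higher on 3+4+3+1 = 11 ballots, Ruiz on 0. Dube wins 11–0.
Dube vs Okafor: 4+3+1 = 8 for Dube, 3 for Okafor — Dube by 8–3.
Dube vs Osei: Dube preferred on 4+1 = 5 ballots; Osei wins 6–5.
Dube beats Tanaka, Ruiz, Okafor; loses to Osei — 3 pairwise wins.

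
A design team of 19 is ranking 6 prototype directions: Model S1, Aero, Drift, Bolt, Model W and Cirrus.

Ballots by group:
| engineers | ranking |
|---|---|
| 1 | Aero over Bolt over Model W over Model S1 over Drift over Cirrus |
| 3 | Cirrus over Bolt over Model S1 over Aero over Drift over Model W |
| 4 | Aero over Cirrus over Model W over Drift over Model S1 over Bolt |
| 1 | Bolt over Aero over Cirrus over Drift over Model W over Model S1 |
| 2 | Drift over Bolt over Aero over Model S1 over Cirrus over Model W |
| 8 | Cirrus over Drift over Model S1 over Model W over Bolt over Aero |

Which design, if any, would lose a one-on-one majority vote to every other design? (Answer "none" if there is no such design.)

Head-to-head results (19 engineers):
Model S1 vs Aero: 11 to 8, Model S1.
Model S1 vs Drift: Drift, 15–4.
Model S1–Bolt: Model S1 12–7.
Model S1 vs Model W: Model S1 is ranked higher on 3+2+8 = 13 ballots, Model W on 6. Model S1 wins 13–6.
Model S1 vs Cirrus: Cirrus wins 16–3.
Aero vs Drift: Drift wins 10–9.
Aero vs Bolt: Bolt, 14–5.
Aero vs Model W: 11 to 8, Aero.
Aero vs Cirrus: Aero preferred on 1+4+1+2 = 8 ballots; Cirrus wins 11–8.
Drift vs Bolt: Drift, 14–5.
Drift vs Model W: Drift preferred on 3+1+2+8 = 14 ballots; Drift wins 14–5.
Drift vs Cirrus: Drift preferred on 1+2 = 3 ballots; Cirrus wins 16–3.
Bolt vs Model W: Model W, 12–7.
Bolt–Cirrus: Cirrus 15–4.
Model W vs Cirrus: 1 for Model W, 18 for Cirrus — Cirrus by 18–1.
Every design wins at least one matchup (Model S1 beats Aero; Aero beats Model W; Drift beats Model S1; Bolt beats Aero; Model W beats Bolt; Cirrus beats Model S1), so there is no Condorcet loser.

none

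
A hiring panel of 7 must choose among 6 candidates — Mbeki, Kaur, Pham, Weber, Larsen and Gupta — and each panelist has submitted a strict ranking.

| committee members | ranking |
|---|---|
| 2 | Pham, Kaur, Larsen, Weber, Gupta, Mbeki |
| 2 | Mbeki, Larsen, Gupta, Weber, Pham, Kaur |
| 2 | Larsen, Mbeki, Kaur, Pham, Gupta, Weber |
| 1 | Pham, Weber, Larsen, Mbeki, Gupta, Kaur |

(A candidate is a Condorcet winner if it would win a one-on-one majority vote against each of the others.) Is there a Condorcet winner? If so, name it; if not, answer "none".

Larsen

Check each pair by majority over 7 ballots:
Mbeki vs Kaur: Mbeki preferred on 2+2+1 = 5 ballots; Mbeki wins 5–2.
Mbeki vs Pham: Mbeki preferred on 2+2 = 4 ballots; Mbeki wins 4–3.
Mbeki vs Weber: Mbeki preferred on 2+2 = 4 ballots; Mbeki wins 4–3.
Mbeki vs Larsen: 2 for Mbeki, 5 for Larsen — Larsen by 5–2.
Mbeki vs Gupta: 2+2+1 = 5 for Mbeki, 2 for Gupta — Mbeki by 5–2.
Kaur vs Pham: 2 for Kaur, 5 for Pham — Pham by 5–2.
Kaur vs Weber: Kaur preferred on 2+2 = 4 ballots; Kaur wins 4–3.
Kaur vs Larsen: Kaur preferred on 2 ballots; Larsen wins 5–2.
Kaur vs Gupta: 2+2 = 4 for Kaur, 3 for Gupta — Kaur by 4–3.
Pham vs Weber: 2+2+1 = 5 for Pham, 2 for Weber — Pham by 5–2.
Pham vs Larsen: Pham preferred on 2+1 = 3 ballots; Larsen wins 4–3.
Pham vs Gupta: 5 to 2, Pham.
Weber vs Larsen: 1 to 6, Larsen.
Weber vs Gupta: Weber is ranked higher on 2+1 = 3 ballots, Gupta on 4. Gupta wins 4–3.
Larsen vs Gupta: 2+2+2+1 = 7 for Larsen, 0 for Gupta — Larsen by 7–0.
Only Larsen has no losses; Larsen is the Condorcet winner.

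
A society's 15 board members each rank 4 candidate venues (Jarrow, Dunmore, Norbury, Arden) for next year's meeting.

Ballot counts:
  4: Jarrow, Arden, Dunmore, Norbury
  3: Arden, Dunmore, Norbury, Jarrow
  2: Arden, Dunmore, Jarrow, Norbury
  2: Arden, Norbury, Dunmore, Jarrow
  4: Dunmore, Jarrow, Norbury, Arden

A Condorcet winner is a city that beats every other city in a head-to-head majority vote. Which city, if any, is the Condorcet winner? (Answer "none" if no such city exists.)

none

Check each pair by majority over 15 ballots:
Jarrow–Dunmore: Dunmore 11–4.
Jarrow–Norbury: Jarrow 10–5.
Jarrow vs Arden: Jarrow preferred on 4+4 = 8 ballots; Jarrow wins 8–7.
Dunmore vs Norbury: Dunmore, 13–2.
Dunmore vs Arden: Dunmore preferred on 4 ballots; Arden wins 11–4.
Norbury vs Arden: Norbury is ranked higher on 4 ballots, Arden on 11. Arden wins 11–4.
Every city loses at least once (Jarrow loses to Dunmore; Dunmore loses to Arden; Norbury loses to Jarrow; Arden loses to Jarrow). The majority relation contains the cycle Jarrow → Arden → Dunmore → Jarrow, so there is no Condorcet winner.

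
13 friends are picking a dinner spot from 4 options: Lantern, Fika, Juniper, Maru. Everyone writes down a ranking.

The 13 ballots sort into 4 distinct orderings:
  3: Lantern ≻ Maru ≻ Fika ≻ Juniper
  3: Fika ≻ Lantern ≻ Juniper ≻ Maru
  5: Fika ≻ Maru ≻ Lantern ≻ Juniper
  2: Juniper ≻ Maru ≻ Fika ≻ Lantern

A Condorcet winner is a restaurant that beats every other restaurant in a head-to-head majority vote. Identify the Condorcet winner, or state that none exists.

Head-to-head results (13 friends):
Lantern vs Fika: 3 to 10, Fika.
Lantern vs Juniper: 11 to 2, Lantern.
Lantern vs Maru: 6 to 7, Maru.
Fika vs Juniper: 3+3+5 = 11 for Fika, 2 for Juniper — Fika by 11–2.
Fika vs Maru: 8 to 5, Fika.
Juniper vs Maru: 3+2 = 5 for Juniper, 8 for Maru — Maru by 8–5.
Fika beats each of Lantern, Juniper, Maru — Fika is the Condorcet winner.

Fika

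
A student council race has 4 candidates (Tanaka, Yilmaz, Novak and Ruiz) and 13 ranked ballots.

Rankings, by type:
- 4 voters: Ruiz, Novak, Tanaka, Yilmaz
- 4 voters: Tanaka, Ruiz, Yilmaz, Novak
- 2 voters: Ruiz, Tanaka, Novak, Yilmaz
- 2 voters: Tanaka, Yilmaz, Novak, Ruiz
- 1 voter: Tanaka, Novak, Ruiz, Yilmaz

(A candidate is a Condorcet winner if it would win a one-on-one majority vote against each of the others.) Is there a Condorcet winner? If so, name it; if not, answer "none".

Check each pair by majority over 13 ballots:
Tanaka vs Yilmaz: 4+4+2+2+1 = 13 for Tanaka, 0 for Yilmaz — Tanaka by 13–0.
Tanaka vs Novak: Tanaka preferred on 4+2+2+1 = 9 ballots; Tanaka wins 9–4.
Tanaka vs Ruiz: 7 to 6, Tanaka.
Yilmaz vs Novak: 6 to 7, Novak.
Yilmaz vs Ruiz: Yilmaz preferred on 2 ballots; Ruiz wins 11–2.
Novak vs Ruiz: Novak is ranked higher on 2+1 = 3 ballots, Ruiz on 10. Ruiz wins 10–3.
Tanaka wins every pairwise contest, so Tanaka is the Condorcet winner.

Tanaka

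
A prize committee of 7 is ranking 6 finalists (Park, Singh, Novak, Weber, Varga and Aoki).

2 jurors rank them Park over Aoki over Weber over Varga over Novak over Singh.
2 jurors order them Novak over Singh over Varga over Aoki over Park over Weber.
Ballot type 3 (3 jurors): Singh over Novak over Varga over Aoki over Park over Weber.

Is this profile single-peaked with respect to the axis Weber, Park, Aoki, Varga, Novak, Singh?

Axis positions: Weber=1, Park=2, Aoki=3, Varga=4, Novak=5, Singh=6.
Ballot type 1 (peak Park at position 2): ranking walks positions 2-3-1-4-5-6, expanding outward from the peak — single-peaked.
Ballot type 2 (peak Novak at position 5): ranking walks positions 5-6-4-3-2-1, expanding outward from the peak — single-peaked.
Ballot type 3 (peak Singh at position 6): ranking walks positions 6-5-4-3-2-1, expanding outward from the peak — single-peaked.
Every ranking is single-peaked on this axis.

yes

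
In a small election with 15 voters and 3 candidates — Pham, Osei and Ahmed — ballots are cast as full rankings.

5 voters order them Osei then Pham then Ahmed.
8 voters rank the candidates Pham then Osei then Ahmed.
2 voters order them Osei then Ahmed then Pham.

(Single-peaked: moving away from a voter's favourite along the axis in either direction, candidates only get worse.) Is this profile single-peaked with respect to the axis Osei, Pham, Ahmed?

no

Axis positions: Osei=1, Pham=2, Ahmed=3.
Group 1 (peak Osei at position 1): ranking walks positions 1-2-3, expanding outward from the peak — single-peaked.
Group 2 (peak Pham at position 2): ranking walks positions 2-1-3, expanding outward from the peak — single-peaked.
Group 3: ranking walks positions 1-3-2; Ahmed is ranked above Pham even though Pham lies between Ahmed and the peak Osei on the axis — preferences dip and rise again. Not single-peaked.
Group 3 violates single-peakedness, so the profile is not single-peaked on this axis.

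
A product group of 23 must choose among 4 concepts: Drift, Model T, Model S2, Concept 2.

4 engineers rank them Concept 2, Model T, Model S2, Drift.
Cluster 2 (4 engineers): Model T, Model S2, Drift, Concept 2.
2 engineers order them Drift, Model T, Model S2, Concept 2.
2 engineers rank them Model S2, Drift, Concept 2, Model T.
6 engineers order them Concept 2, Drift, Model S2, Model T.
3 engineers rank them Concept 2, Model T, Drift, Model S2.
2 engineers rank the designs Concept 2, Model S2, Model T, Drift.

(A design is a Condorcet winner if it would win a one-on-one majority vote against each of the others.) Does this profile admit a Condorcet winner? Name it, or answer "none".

Concept 2

Head-to-head results (23 engineers):
Drift vs Model T: Drift is ranked higher on 2+2+6 = 10 ballots, Model T on 13. Model T wins 13–10.
Drift vs Model S2: 11 to 12, Model S2.
Drift vs Concept 2: 4+2+2 = 8 for Drift, 15 for Concept 2 — Concept 2 by 15–8.
Model T vs Model S2: 4+4+2+3 = 13 for Model T, 10 for Model S2 — Model T by 13–10.
Model T vs Concept 2: Model T is ranked higher on 4+2 = 6 ballots, Concept 2 on 17. Concept 2 wins 17–6.
Model S2 vs Concept 2: Model S2 preferred on 4+2+2 = 8 ballots; Concept 2 wins 15–8.
Concept 2 beats each of Drift, Model T, Model S2 — Concept 2 is the Condorcet winner.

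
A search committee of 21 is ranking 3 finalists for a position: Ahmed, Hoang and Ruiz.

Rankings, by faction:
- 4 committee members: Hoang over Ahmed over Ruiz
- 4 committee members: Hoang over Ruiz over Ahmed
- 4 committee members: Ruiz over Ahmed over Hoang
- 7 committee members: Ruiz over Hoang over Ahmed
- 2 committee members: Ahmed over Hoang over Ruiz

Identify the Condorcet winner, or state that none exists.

Ruiz

Check each pair by majority over 21 ballots:
Ahmed vs Hoang: 6 to 15, Hoang.
Ahmed vs Ruiz: Ahmed preferred on 4+2 = 6 ballots; Ruiz wins 15–6.
Hoang vs Ruiz: Hoang preferred on 4+4+2 = 10 ballots; Ruiz wins 11–10.
Only Ruiz has no losses; Ruiz is the Condorcet winner.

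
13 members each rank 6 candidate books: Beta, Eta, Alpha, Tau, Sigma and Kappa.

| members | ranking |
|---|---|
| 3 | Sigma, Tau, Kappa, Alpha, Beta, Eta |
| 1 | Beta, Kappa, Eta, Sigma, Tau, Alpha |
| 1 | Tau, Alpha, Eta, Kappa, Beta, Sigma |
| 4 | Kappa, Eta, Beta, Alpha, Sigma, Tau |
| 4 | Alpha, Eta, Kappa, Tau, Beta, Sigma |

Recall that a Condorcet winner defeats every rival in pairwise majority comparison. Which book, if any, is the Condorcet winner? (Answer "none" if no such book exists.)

Kappa

Check each pair by majority over 13 ballots:
Beta–Eta: Eta 9–4.
Beta vs Alpha: Alpha wins 8–5.
Beta vs Tau: Tau, 8–5.
Beta–Sigma: Beta 10–3.
Beta vs Kappa: Kappa, 12–1.
Eta vs Alpha: Alpha wins 8–5.
Eta vs Tau: Eta wins 9–4.
Eta vs Sigma: Eta wins 10–3.
Eta vs Kappa: Kappa wins 8–5.
Alpha vs Tau: Alpha, 8–5.
Alpha vs Sigma: Alpha wins 9–4.
Alpha vs Kappa: Kappa wins 8–5.
Tau vs Sigma: Sigma, 8–5.
Tau vs Kappa: Kappa wins 9–4.
Sigma vs Kappa: Kappa, 10–3.
Kappa beats each of Beta, Eta, Alpha, Tau, Sigma — Kappa is the Condorcet winner.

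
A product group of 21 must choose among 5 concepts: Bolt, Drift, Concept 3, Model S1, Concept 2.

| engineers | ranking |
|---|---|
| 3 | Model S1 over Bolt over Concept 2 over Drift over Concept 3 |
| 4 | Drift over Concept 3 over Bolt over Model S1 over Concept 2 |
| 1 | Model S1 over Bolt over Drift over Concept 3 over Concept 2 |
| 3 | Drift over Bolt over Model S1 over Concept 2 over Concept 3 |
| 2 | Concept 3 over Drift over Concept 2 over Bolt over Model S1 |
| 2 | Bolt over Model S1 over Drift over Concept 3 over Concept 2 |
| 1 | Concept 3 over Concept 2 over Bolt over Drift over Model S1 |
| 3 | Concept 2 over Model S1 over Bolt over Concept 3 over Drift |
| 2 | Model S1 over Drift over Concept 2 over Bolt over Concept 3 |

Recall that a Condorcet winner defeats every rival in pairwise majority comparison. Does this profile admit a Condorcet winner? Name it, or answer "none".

none

Head-to-head results (21 engineers):
Bolt vs Drift: Bolt is ranked higher on 3+1+2+1+3 = 10 ballots, Drift on 11. Drift wins 11–10.
Bolt vs Concept 3: 3+1+3+2+3+2 = 14 for Bolt, 7 for Concept 3 — Bolt by 14–7.
Bolt vs Model S1: 12 to 9, Bolt.
Bolt vs Concept 2: Bolt is ranked higher on 3+4+1+3+2 = 13 ballots, Concept 2 on 8. Bolt wins 13–8.
Drift vs Concept 3: 3+4+1+3+2+2 = 15 for Drift, 6 for Concept 3 — Drift by 15–6.
Drift vs Model S1: Drift preferred on 4+3+2+1 = 10 ballots; Model S1 wins 11–10.
Drift vs Concept 2: Drift is ranked higher on 4+1+3+2+2+2 = 14 ballots, Concept 2 on 7. Drift wins 14–7.
Concept 3 vs Model S1: Concept 3 is ranked higher on 4+2+1 = 7 ballots, Model S1 on 14. Model S1 wins 14–7.
Concept 3 vs Concept 2: 10 to 11, Concept 2.
Model S1 vs Concept 2: 15 to 6, Model S1.
No design is unbeaten: Bolt loses to Drift; Drift loses to Model S1; Concept 3 loses to Bolt; Model S1 loses to Bolt; Concept 2 loses to Bolt. In particular Bolt → Model S1 → Drift → Bolt is a majority cycle — no Condorcet winner exists.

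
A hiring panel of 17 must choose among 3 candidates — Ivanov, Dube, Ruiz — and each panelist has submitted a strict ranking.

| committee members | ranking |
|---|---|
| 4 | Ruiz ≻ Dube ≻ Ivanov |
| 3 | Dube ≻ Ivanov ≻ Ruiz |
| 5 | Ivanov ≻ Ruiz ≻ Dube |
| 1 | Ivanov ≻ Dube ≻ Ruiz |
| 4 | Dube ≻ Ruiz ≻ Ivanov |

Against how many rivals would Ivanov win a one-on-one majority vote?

Ivanov against each rival (17 committee members):
Ivanov vs Dube: 5+1 = 6 for Ivanov, 11 for Dube — Dube by 11–6.
Ivanov–Ruiz: Ivanov 9–8.
Ivanov beats Ruiz; loses to Dube — 1 pairwise win.

1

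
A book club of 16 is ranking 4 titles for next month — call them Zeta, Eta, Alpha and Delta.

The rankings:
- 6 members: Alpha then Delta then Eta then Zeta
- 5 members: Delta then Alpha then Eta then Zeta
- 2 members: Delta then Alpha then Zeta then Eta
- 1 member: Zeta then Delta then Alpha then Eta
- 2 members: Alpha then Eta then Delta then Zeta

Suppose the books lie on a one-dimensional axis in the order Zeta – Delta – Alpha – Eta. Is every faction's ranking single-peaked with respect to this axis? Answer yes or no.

Axis positions: Zeta=1, Delta=2, Alpha=3, Eta=4.
Faction 1 (peak Alpha at position 3): ranking walks positions 3-2-4-1, expanding outward from the peak — single-peaked.
Faction 2 (peak Delta at position 2): ranking walks positions 2-3-4-1, expanding outward from the peak — single-peaked.
Faction 3 (peak Delta at position 2): ranking walks positions 2-3-1-4, expanding outward from the peak — single-peaked.
Faction 4 (peak Zeta at position 1): ranking walks positions 1-2-3-4, expanding outward from the peak — single-peaked.
Faction 5 (peak Alpha at position 3): ranking walks positions 3-4-2-1, expanding outward from the peak — single-peaked.
Every ranking is single-peaked on this axis.

yes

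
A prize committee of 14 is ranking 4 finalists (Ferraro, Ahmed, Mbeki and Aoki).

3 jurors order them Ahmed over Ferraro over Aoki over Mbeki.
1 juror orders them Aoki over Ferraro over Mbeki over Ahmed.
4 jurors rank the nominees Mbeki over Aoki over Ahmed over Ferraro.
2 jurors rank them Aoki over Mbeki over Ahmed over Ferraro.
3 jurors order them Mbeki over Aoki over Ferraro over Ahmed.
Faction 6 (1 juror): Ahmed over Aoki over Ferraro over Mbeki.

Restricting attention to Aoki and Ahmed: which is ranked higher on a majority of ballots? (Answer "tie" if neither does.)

Aoki

Ballots ranking Aoki above Ahmed: 1 + 4 + 2 + 3 = 10.
Ballots ranking Ahmed above Aoki: 14 − 10 = 4.
Aoki wins the head-to-head 10–4.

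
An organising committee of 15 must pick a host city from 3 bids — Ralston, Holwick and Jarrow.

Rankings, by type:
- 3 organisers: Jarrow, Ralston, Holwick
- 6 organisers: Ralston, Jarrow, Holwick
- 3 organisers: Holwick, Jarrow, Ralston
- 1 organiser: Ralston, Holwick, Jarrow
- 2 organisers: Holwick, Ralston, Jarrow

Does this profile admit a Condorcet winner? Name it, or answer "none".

Ralston

Pairwise majorities:
Ralston vs Holwick: 10 to 5, Ralston.
Ralston vs Jarrow: Ralston wins 9–6.
Holwick vs Jarrow: Jarrow wins 9–6.
Ralston wins every pairwise contest, so Ralston is the Condorcet winner.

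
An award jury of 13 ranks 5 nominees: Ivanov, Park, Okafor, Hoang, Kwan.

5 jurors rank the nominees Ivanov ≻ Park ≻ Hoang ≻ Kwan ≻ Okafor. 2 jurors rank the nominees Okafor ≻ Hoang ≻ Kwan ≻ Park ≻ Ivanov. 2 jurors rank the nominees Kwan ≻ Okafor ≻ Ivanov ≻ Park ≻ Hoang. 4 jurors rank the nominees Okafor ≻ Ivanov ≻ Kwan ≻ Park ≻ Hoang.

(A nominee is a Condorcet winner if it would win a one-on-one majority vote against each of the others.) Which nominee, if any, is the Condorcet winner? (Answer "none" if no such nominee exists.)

Head-to-head results (13 jurors):
Ivanov vs Park: Ivanov preferred on 5+2+4 = 11 ballots; Ivanov wins 11–2.
Ivanov vs Okafor: Ivanov preferred on 5 ballots; Okafor wins 8–5.
Ivanov vs Hoang: Ivanov, 11–2.
Ivanov vs Kwan: Ivanov wins 9–4.
Park vs Okafor: Park preferred on 5 ballots; Okafor wins 8–5.
Park vs Hoang: 11 to 2, Park.
Park vs Kwan: Park is ranked higher on 5 ballots, Kwan on 8. Kwan wins 8–5.
Okafor vs Hoang: Okafor wins 8–5.
Okafor vs Kwan: 6 to 7, Kwan.
Hoang vs Kwan: Hoang wins 7–6.
No nominee is unbeaten: Ivanov loses to Okafor; Park loses to Ivanov; Okafor loses to Kwan; Hoang loses to Ivanov; Kwan loses to Ivanov. In particular Ivanov → Kwan → Okafor → Ivanov is a majority cycle — no Condorcet winner exists.

none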